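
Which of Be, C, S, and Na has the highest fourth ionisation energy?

IE_4 is the cost of taking one more electron from the +3 cation: Be³⁺ is already 1 electron into the core; C³⁺ still has 1 valence electron; S³⁺ still has 3 valence electrons; Na³⁺ is already 2 electrons into the core.
Pulling an electron out of a noble-gas core costs far more than removing a remaining valence electron, so Na and Be sit at the high end of IE_4.
Valence configurations: C³⁺ [He]2s¹, S³⁺ [Ne]3s²3p¹.
The numbers (kJ/mol): Be 21007, C 6223, S 4556, Na 9543.
Overall IE_4 order: S < C < Na < Be.

Be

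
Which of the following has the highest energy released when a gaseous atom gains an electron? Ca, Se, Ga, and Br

Br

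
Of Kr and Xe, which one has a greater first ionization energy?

Kr

Kr is in period 4, group 18; Xe is in period 5, group 18.
Across a period the outer electron is held more tightly (higher IE₁); down a group it sits in a higher shell, more shielded, and comes off more easily.
All are in group 18, so first ionization energy increases up the group.
So Kr has the greater first ionization energy (Kr > Xe).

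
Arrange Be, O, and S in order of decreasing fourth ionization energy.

The fourth ionization energy removes an electron from the +3 ion. For each element: Be³⁺ is already 1 electron into the core; O³⁺ still has 3 valence electrons; S³⁺ still has 3 valence electrons.
Pulling an electron out of a noble-gas core costs far more than removing a remaining valence electron, so Be sits at the high end of IE_4.
Valence configurations: O³⁺ [He]2s²2p¹, S³⁺ [Ne]3s²3p¹.
The numbers (kJ/mol): Be 21007, O 7469, S 4556.
Putting it together, IE_4: S < O < Be.

Be > O > S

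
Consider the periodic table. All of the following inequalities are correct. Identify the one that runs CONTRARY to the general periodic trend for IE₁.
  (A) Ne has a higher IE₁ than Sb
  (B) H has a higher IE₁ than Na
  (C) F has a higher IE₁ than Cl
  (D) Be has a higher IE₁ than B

The general trend: IE₁ increases across a period and decreases down a group.
(A) Ne (period 2, group 18) vs Sb (period 5, group 15): the stated order agrees with the simple trend.
(B) H (period 1, group 1) vs Na (period 3, group 1): the stated order agrees with the simple trend.
(C) F (period 2, group 17) vs Cl (period 3, group 17): the stated order agrees with the simple trend.
(D) Be (period 2, group 2) vs B (period 2, group 13): the stated order contradicts the simple trend.
The exception is (D): removing B's lone 2p electron is easier than breaking Be's filled 2s².

(D)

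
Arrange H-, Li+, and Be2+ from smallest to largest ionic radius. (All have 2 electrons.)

Be2+ < Li+ < H-

All of these have 2 electrons, so size is governed by nuclear charge alone: the more protons, the stronger the pull on the same electron cloud, and the smaller the ion.
Nuclear charges: Be2+ (Z=4), Li+ (Z=3), H- (Z=1).
Smallest to largest: Be2+ < Li+ < H-.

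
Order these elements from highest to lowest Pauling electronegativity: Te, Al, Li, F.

Li is in period 2, group 1; F is in period 2, group 17; Al is in period 3, group 13; Te is in period 5, group 16.
EN rises left→right (higher Z_eff, smaller atoms) and falls top→bottom (larger, more shielded atoms).
These span different periods and groups, so the two trends combine.
Al > Li: period and group pull opposite ways; the across-period shift dominates (1.61 vs 0.98).
Te > Al: period and group pull opposite ways; the across-period shift dominates (2.10 vs 1.61).
F > Te: both effects reinforce here, so F is clearly the higher of the two.
Tabulated electronegativity (Pauling): Li 0.98, F 3.98, Al 1.61, Te 2.10.
So from highest to lowest: F > Te > Al > Li.

F, Te, Al, Li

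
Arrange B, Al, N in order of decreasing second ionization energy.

The second ionization energy removes an electron from the +1 ion. For each element: B⁺ still has 2 valence electrons; Al⁺ still has 2 valence electrons; N⁺ still has 4 valence electrons.
All are still removing valence electrons, so compare the +1 ions as you would atoms: IE_2 generally rises across a period (higher Z_eff) and falls down a group (larger shell), subject to the usual subshell exceptions.
Valence configurations: B⁺ [He]2s², Al⁺ [Ne]3s², N⁺ [He]2s²2p².
Approximate IE_2 values (kJ/mol): B 2427, Al 1817, N 2856.
Hence IE_2: Al < B < N.

N, B, Al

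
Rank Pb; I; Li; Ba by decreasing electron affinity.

Li is in period 2, group 1; I is in period 5, group 17; Ba is in period 6, group 2; Pb is in period 6, group 14.
EA tends to increase across a period and decrease down a group, though the pattern is less regular than for IE or radius.
Here both period and group differ, so the two effects have to be weighed against each other.
Pb > Ba: both are in period 6; the period trend gives Pb the larger value.
Li > Pb: the two effects oppose for this pair; the down-group effect wins (60 vs 35 kJ/mol).
I > Li: the two effects oppose for this pair; the across-period effect wins (295 vs 60 kJ/mol).
Approximate values (kJ/mol): Li 60, I 295, Ba 14, Pb 35.
So from highest to lowest: I > Li > Pb > Ba.

I > Li > Pb > Ba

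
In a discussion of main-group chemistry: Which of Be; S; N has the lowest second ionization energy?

Be

The second ionization energy removes an electron from the +1 ion. For each element: Be⁺ still has 1 valence electron; S⁺ still has 5 valence electrons; N⁺ still has 4 valence electrons.
All are still removing valence electrons, so compare the +1 ions as you would atoms: IE_2 generally rises across a period (higher Z_eff) and falls down a group (larger shell), subject to the usual subshell exceptions.
Valence configurations: Be⁺ [He]2s¹, S⁺ [Ne]3s²3p³, N⁺ [He]2s²2p².
The numbers (kJ/mol): Be 1757, S 2252, N 2856.
Putting it together, IE_2: Be < S < N.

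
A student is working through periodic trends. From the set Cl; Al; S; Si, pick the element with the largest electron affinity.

Adding an electron releases more energy for atoms nearer the top right (short of the noble gases).
All lie in period 3, so electron affinity increases left to right.
The largest electron affinity among these belongs to Cl.

Cl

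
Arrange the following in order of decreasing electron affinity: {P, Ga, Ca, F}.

F, P, Ga, Ca

F is in period 2, group 17; P is in period 3, group 15; Ca is in period 4, group 2; Ga is in period 4, group 13.
Electron affinity generally becomes more exothermic across a period toward the halogens and less exothermic down a group.
These span different periods and groups, so the two trends combine.
Ga > Ca: Ga lies to the right of Ca in period 4, so the across-period effect alone puts Ga higher.
P > Ga: relative to Ga, both the across-period and down-group shifts push P's electron affinity up.
F > P: both effects reinforce here, so F is clearly the higher of the two.
For reference (kJ/mol): F 328, P 72, Ca 2, Ga 29.
So from highest to lowest: F > P > Ga > Ca.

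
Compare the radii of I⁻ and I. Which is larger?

I⁻

Forming I⁻ adds 1 electron to I. More electron–electron repulsion in the same shell, with unchanged nuclear charge, lets the cloud expand.
An anion is larger than its parent atom: I⁻ > I.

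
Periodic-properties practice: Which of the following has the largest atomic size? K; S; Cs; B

Moving right in a period, electrons are added to the same shell under a stronger nuclear pull, so atoms get smaller; moving down, a new shell is opened and atoms get larger.
Here both period and group differ, so the two effects have to be weighed against each other.
S > B: period and group pull opposite ways; the down-group shift dominates (103 vs 85 pm).
K > S: relative to S, both the across-period and down-group shifts push K's atomic radius up.
Cs > K: Cs sits below K in group 1, so the down-group effect alone puts Cs larger.
Tabulated atomic radius (pm): B 85, S 103, K 196, Cs 232.
The largest atomic size among these belongs to Cs.

Cs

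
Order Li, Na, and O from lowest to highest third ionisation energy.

Consider each +2 ion: Li²⁺ is already 1 electron into the core; Na²⁺ is already 1 electron into the core; O²⁺ still has 4 valence electrons.
Core electrons are held far more tightly than valence electrons, so Na and Li top the IE_3 order.
Approximate IE_3 values (kJ/mol): Li 11815, Na 6910, O 5300.
Overall IE_3 order: O < Na < Li.

O < Na < Li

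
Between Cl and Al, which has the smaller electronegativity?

Al is in period 3, group 13; Cl is in period 3, group 17.
Smaller atoms with higher effective nuclear charge are more electronegative.
All lie in period 3, so electronegativity increases left to right.
So Al has the smaller electronegativity (Al < Cl).

Al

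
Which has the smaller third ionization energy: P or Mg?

Consider each +2 ion: P²⁺ still has 3 valence electrons; Mg²⁺ is the bare [Ne] core.
Pulling an electron out of a noble-gas core costs far more than removing a remaining valence electron, so Mg sits at the high end of IE_3.
The numbers (kJ/mol): P 2914, Mg 7733.
So the third ionization energies run P < Mg.

P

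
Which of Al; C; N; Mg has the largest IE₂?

IE_2 is the cost of taking one more electron from the +1 cation: Al⁺ still has 2 valence electrons; C⁺ still has 3 valence electrons; N⁺ still has 4 valence electrons; Mg⁺ still has 1 valence electron.
All are still removing valence electrons, so compare the +1 ions as you would atoms: IE_2 generally rises across a period (higher Z_eff) and falls down a group (larger shell), subject to the usual subshell exceptions.
Valence configurations: Al⁺ [Ne]3s², C⁺ [He]2s²2p¹, N⁺ [He]2s²2p², Mg⁺ [Ne]3s¹.
Tabulated IE_2 (kJ/mol): Al 1817, C 2353, N 2856, Mg 1451.
Putting it together, IE_2: Mg < Al < C < N.

N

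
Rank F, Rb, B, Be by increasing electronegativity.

Rb < Be < B < F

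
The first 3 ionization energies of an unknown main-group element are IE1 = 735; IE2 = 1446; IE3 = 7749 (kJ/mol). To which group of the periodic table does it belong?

Group 2

Look for the largest jump between consecutive ionization energies: IE3/IE2 ≈ 5.4, far larger than any earlier ratio.
That jump marks the point where a core electron is being removed. So the atom has 2 valence electrons.
A main-group element with 2 valence electrons is in group 2.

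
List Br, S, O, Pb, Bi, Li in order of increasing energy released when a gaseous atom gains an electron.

Li is in period 2, group 1; O is in period 2, group 16; S is in period 3, group 16; Br is in period 4, group 17; Pb is in period 6, group 14; Bi is in period 6, group 15.
Adding an electron releases more energy for atoms nearer the top right (short of the noble gases).
Here both period and group differ, so the two effects have to be weighed against each other.
Li > Pb: the two effects oppose for this pair; the down-group effect wins (60 vs 35 kJ/mol).
Bi > Li: the two effects oppose for this pair; the across-period effect wins (91 vs 60 kJ/mol).
O > Bi: relative to Bi, both the across-period and down-group shifts push O's electron affinity up.
S > O: this pair runs against the simple trend — see the exception note.
Br > S: period and group pull opposite ways; the across-period shift dominates (325 vs 200 kJ/mol).
Note the exception: S has a higher electron affinity than O, contrary to the simple trend — the compact 2p subshell of O repels the added electron more than S's larger 3p does.
For reference (kJ/mol): Li 60, O 141, S 200, Br 325, Pb 35, Bi 91.
So from lowest to highest: Pb < Li < Bi < O < S < Br.

Pb, Li, Bi, O, S, Br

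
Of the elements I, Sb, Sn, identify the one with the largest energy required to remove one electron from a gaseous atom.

Sn is in period 5, group 14; Sb is in period 5, group 15; I is in period 5, group 17.
First ionization energy rises across a period (greater Z_eff holds electrons more tightly) and falls down a group (valence electrons are farther from the nucleus).
All lie in period 5, so first ionization energy increases left to right.
The largest energy required to remove one electron from a gaseous atom among these belongs to I.

I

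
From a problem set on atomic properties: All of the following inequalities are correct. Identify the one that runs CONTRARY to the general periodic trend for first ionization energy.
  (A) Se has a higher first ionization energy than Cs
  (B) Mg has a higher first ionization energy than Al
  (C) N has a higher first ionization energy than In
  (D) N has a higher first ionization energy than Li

The general trend: first ionization energy increases across a period and decreases down a group.
(A) Se (period 4, group 16) vs Cs (period 6, group 1): the stated order agrees with the simple trend.
(B) Mg (period 3, group 2) vs Al (period 3, group 13): the stated order contradicts the simple trend.
(C) N (period 2, group 15) vs In (period 5, group 13): the stated order agrees with the simple trend.
(D) N (period 2, group 15) vs Li (period 2, group 1): the stated order agrees with the simple trend.
The exception is (B): Al's single 3p electron is easier to remove than one from Mg's filled 3s².

(B)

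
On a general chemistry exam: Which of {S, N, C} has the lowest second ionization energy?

The second ionization energy removes an electron from the +1 ion. For each element: S⁺ still has 5 valence electrons; N⁺ still has 4 valence electrons; C⁺ still has 3 valence electrons.
All are still removing valence electrons, so compare the +1 ions as you would atoms: IE_2 generally rises across a period (higher Z_eff) and falls down a group (larger shell), subject to the usual subshell exceptions.
Valence configurations: S⁺ [Ne]3s²3p³, N⁺ [He]2s²2p², C⁺ [He]2s²2p¹.
Approximate IE_2 values (kJ/mol): S 2252, N 2856, C 2353.
Putting it together, IE_2: S < C < N.

S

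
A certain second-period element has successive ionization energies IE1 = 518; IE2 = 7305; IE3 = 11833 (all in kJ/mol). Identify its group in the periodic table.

Group 1

Look for the largest jump between consecutive ionization energies: IE2/IE1 ≈ 14.1, far larger than any earlier ratio.
That jump marks the point where a core electron is being removed. So the atom has 1 valence electron.
A main-group element with 1 valence electron is in group 1.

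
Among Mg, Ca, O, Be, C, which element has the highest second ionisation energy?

IE_2 is the cost of taking one more electron from the +1 cation: Mg⁺ still has 1 valence electron; Ca⁺ still has 1 valence electron; O⁺ still has 5 valence electrons; Be⁺ still has 1 valence electron; C⁺ still has 3 valence electrons.
All are still removing valence electrons, so compare the +1 ions as you would atoms: IE_2 generally rises across a period (higher Z_eff) and falls down a group (larger shell), subject to the usual subshell exceptions.
Valence configurations: Mg⁺ [Ne]3s¹, Ca⁺ [Ar]4s¹, O⁺ [He]2s²2p³, Be⁺ [He]2s¹, C⁺ [He]2s²2p¹.
The numbers (kJ/mol): Mg 1451, Ca 1145, O 3388, Be 1757, C 2353.
Overall IE_2 order: Ca < Mg < Be < C < O.

O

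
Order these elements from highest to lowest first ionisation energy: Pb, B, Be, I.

I, Be, B, Pb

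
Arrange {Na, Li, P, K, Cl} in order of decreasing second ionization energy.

Li > Na > K > Cl > P

IE_2 is the cost of taking one more electron from the +1 cation: Na⁺ is the bare [Ne] core; Li⁺ is the bare [He] core; P⁺ still has 4 valence electrons; K⁺ is the bare [Ar] core; Cl⁺ still has 6 valence electrons.
Core electrons are held far more tightly than valence electrons, so K, Na and Li top the IE_2 order.
Valence configurations: P⁺ [Ne]3s²3p², Cl⁺ [Ne]3s²3p⁴.
Tabulated IE_2 (kJ/mol): Na 4562, Li 7298, P 1907, K 3052, Cl 2298.
Overall IE_2 order: P < Cl < K < Na < Li.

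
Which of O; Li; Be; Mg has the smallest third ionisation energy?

Consider each +2 ion: O²⁺ still has 4 valence electrons; Li²⁺ is already 1 electron into the core; Be²⁺ is the bare [He] core; Mg²⁺ is the bare [Ne] core.
Pulling an electron out of a noble-gas core costs far more than removing a remaining valence electron, so Mg, Li and Be sit at the high end of IE_3.
The numbers (kJ/mol): O 5300, Li 11815, Be 14849, Mg 7733.
So the third ionization energies run O < Mg < Li < Be.

O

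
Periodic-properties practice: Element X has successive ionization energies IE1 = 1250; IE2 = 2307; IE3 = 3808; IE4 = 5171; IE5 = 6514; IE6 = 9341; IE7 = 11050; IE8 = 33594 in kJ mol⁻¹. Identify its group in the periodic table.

Group 17

Look for the largest jump between consecutive ionization energies: IE8/IE7 ≈ 3.0, far larger than any earlier ratio.
That jump marks the point where a core electron is being removed. So the atom has 7 valence electrons.
A main-group element with 7 valence electrons is in group 17.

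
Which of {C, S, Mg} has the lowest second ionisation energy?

Mg

Consider each +1 ion: C⁺ still has 3 valence electrons; S⁺ still has 5 valence electrons; Mg⁺ still has 1 valence electron.
All are still removing valence electrons, so compare the +1 ions as you would atoms: IE_2 generally rises across a period (higher Z_eff) and falls down a group (larger shell), subject to the usual subshell exceptions.
Valence configurations: C⁺ [He]2s²2p¹, S⁺ [Ne]3s²3p³, Mg⁺ [Ne]3s¹.
Approximate IE_2 values (kJ/mol): C 2353, S 2252, Mg 1451.
Overall IE_2 order: Mg < S < C.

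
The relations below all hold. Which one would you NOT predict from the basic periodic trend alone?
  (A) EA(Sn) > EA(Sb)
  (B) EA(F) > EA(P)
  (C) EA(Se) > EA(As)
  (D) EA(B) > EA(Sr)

(A)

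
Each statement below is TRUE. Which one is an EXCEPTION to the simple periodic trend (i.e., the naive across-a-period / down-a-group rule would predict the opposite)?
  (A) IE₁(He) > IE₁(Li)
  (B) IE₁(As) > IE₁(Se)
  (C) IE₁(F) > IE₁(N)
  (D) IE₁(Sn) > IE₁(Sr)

The general trend: first ionization energy increases across a period and decreases down a group.
(A) He (period 1, group 18) vs Li (period 2, group 1): the stated order agrees with the simple trend.
(B) As (period 4, group 15) vs Se (period 4, group 16): the stated order contradicts the simple trend.
(C) F (period 2, group 17) vs N (period 2, group 15): the stated order agrees with the simple trend.
(D) Sn (period 5, group 14) vs Sr (period 5, group 2): the stated order agrees with the simple trend.
The exception is (B): Se (4p⁴) ionizes more easily than half-filled As (4p³).

(B)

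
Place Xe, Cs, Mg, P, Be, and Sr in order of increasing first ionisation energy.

Across a period the outer electron is held more tightly (higher IE₁); down a group it sits in a higher shell, more shielded, and comes off more easily.
Neither a single period nor a single group — weigh both effects.
Sr > Cs: both effects reinforce here, so Sr is clearly the higher of the two.
Mg > Sr: Mg sits above Sr in group 2, so the down-group effect alone puts Mg higher.
Be > Mg: Be sits above Mg in group 2, so the down-group effect alone puts Be higher.
P > Be: period and group pull opposite ways; the across-period shift dominates (1012 vs 900 kJ/mol).
Xe > P: period and group pull opposite ways; the across-period shift dominates (1170 vs 1012 kJ/mol).
Approximate values (kJ/mol): Be 900, Mg 738, P 1012, Sr 550, Xe 1170, Cs 376.
So from lowest to highest: Cs < Sr < Mg < Be < P < Xe.

Cs, Sr, Mg, Be, P, Xe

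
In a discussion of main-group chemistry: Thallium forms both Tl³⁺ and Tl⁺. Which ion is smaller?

Both ions have Z = 81 protons, but Tl³⁺ has lost more electrons, so its remaining electrons feel a larger effective nuclear charge per electron and are pulled in more tightly.
Higher positive charge → smaller ion, so Tl⁺ > Tl³⁺.

Tl³⁺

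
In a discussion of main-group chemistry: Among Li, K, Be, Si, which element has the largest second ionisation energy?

Li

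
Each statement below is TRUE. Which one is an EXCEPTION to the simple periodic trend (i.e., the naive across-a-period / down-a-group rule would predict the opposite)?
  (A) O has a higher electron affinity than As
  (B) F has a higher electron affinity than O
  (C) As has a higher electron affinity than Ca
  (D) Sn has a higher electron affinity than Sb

(D)

The general trend: electron affinity increases across a period and decreases down a group.
(A) O (period 2, group 16) vs As (period 4, group 15): the stated order agrees with the simple trend.
(B) F (period 2, group 17) vs O (period 2, group 16): the stated order agrees with the simple trend.
(C) As (period 4, group 15) vs Ca (period 4, group 2): the stated order agrees with the simple trend.
(D) Sn (period 5, group 14) vs Sb (period 5, group 15): the stated order contradicts the simple trend.
The exception is (D): adding an electron to Sb's half-filled 5p³ is unfavourable, so Sn has the more exothermic EA.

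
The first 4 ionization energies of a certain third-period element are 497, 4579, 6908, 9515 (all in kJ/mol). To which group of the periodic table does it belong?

Look for the largest jump between consecutive ionization energies: IE2/IE1 ≈ 9.2, far larger than any earlier ratio.
That jump marks the point where a core electron is being removed. So the atom has 1 valence electron.
A main-group element with 1 valence electron is in group 1.

Group 1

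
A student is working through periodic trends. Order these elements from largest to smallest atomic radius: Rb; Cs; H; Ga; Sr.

Cs > Rb > Sr > Ga > H

Moving right in a period, electrons are added to the same shell under a stronger nuclear pull, so atoms get smaller; moving down, a new shell is opened and atoms get larger.
Neither a single period nor a single group — weigh both effects.
Ga > H: the two effects oppose for this pair; the down-group effect wins (124 vs 32 pm).
Sr > Ga: both effects reinforce here, so Sr is clearly the larger of the two.
Rb > Sr: Rb lies to the left of Sr in period 5, so the across-period effect alone puts Rb larger.
Cs > Rb: Cs sits below Rb in group 1, so the down-group effect alone puts Cs larger.
Approximate values (pm): H 32, Ga 124, Rb 210, Sr 185, Cs 232.
So from largest to smallest: Cs > Rb > Sr > Ga > H.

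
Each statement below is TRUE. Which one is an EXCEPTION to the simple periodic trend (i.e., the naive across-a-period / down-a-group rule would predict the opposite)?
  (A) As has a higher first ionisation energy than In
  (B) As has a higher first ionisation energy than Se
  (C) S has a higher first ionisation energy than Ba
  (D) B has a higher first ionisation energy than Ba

(B)

The general trend: first ionisation energy increases across a period and decreases down a group.
(A) As (period 4, group 15) vs In (period 5, group 13): the stated order agrees with the simple trend.
(B) As (period 4, group 15) vs Se (period 4, group 16): the stated order contradicts the simple trend.
(C) S (period 3, group 16) vs Ba (period 6, group 2): the stated order agrees with the simple trend.
(D) B (period 2, group 13) vs Ba (period 6, group 2): the stated order agrees with the simple trend.
The exception is (B): Se (4p⁴) ionizes more easily than half-filled As (4p³).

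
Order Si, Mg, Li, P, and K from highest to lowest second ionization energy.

IE_2 is the cost of taking one more electron from the +1 cation: Si⁺ still has 3 valence electrons; Mg⁺ still has 1 valence electron; Li⁺ is the bare [He] core; P⁺ still has 4 valence electrons; K⁺ is the bare [Ar] core.
Pulling an electron out of a noble-gas core costs far more than removing a remaining valence electron, so K and Li sit at the high end of IE_2.
Valence configurations: Si⁺ [Ne]3s²3p¹, Mg⁺ [Ne]3s¹, P⁺ [Ne]3s²3p².
The numbers (kJ/mol): Si 1577, Mg 1451, Li 7298, P 1907, K 3052.
Hence IE_2: Mg < Si < P < K < Li.

Li, K, P, Si, Mg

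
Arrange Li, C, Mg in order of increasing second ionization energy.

IE_2 is the cost of taking one more electron from the +1 cation: Li⁺ is the bare [He] core; C⁺ still has 3 valence electrons; Mg⁺ still has 1 valence electron.
Core electrons are held far more tightly than valence electrons, so Li tops the IE_2 order.
Valence configurations: C⁺ [He]2s²2p¹, Mg⁺ [Ne]3s¹.
Tabulated IE_2 (kJ/mol): Li 7298, C 2353, Mg 1451.
Hence IE_2: Mg < C < Li.

Mg < C < Li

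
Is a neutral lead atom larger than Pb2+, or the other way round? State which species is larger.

Pb

Forming Pb2+ removes 2 electrons from Pb. Fewer electrons for the same nuclear charge means less shielding and a higher Z_eff on the remaining electrons.
A cation is smaller than its parent atom: Pb2+ < Pb.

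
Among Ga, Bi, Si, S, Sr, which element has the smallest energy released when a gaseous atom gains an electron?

Sr

Si is in period 3, group 14; S is in period 3, group 16; Ga is in period 4, group 13; Sr is in period 5, group 2; Bi is in period 6, group 15.
EA tends to increase across a period and decrease down a group, though the pattern is less regular than for IE or radius.
Here both period and group differ, so the two effects have to be weighed against each other.
Ga > Sr: both effects reinforce here, so Ga is clearly the higher of the two.
Bi > Ga: period and group pull opposite ways; the across-period shift dominates (91 vs 29 kJ/mol).
Si > Bi: the two effects oppose for this pair; the down-group effect wins (134 vs 91 kJ/mol).
S > Si: both are in period 3; the period trend gives S the larger value.
For reference (kJ/mol): Si 134, S 200, Ga 29, Sr 5, Bi 91.
The smallest energy released when a gaseous atom gains an electron among these belongs to Sr.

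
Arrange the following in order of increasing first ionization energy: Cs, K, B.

Cs, K, B

Removing the outermost electron gets harder across a period and easier down a group.
Neither a single period nor a single group — weigh both effects.
K > Cs: K sits above Cs in group 1, so the down-group effect alone puts K higher.
B > K: relative to K, both the across-period and down-group shifts push B's first ionization energy up.
Tabulated first ionization energy (kJ/mol): B 801, K 419, Cs 376.
So from lowest to highest: Cs < K < B.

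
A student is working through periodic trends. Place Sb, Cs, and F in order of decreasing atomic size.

F is in period 2, group 17; Sb is in period 5, group 15; Cs is in period 6, group 1.
Moving right in a period, electrons are added to the same shell under a stronger nuclear pull, so atoms get smaller; moving down, a new shell is opened and atoms get larger.
These span different periods and groups, so the two trends combine.
Sb > F: both effects reinforce here, so Sb is clearly the larger of the two.
Cs > Sb: both effects reinforce here, so Cs is clearly the larger of the two.
Approximate values (pm): F 64, Sb 140, Cs 232.
So from largest to smallest: Cs > Sb > F.

Cs > Sb > F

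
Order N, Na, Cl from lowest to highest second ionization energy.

Cl < N < Na

IE_2 is the cost of taking one more electron from the +1 cation: N⁺ still has 4 valence electrons; Na⁺ is the bare [Ne] core; Cl⁺ still has 6 valence electrons.
Breaking into a closed-shell core is much more expensive than removing a leftover valence electron — Na has the largest IE_2 here.
Valence configurations: N⁺ [He]2s²2p², Cl⁺ [Ne]3s²3p⁴.
Approximate IE_2 values (kJ/mol): N 2856, Na 4562, Cl 2298.
Overall IE_2 order: Cl < N < Na.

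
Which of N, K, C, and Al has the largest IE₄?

IE_4 is the cost of taking one more electron from the +3 cation: N³⁺ still has 2 valence electrons; K³⁺ is already 2 electrons into the core; C³⁺ still has 1 valence electron; Al³⁺ is the bare [Ne] core.
Usually core removal costs more than valence removal, but here the competition is close: a tightly held n=2 valence electron can cost more to remove than an n=3 core electron, so the actual values have to decide it.
Valence configurations: N³⁺ [He]2s², C³⁺ [He]2s¹.
The numbers (kJ/mol): N 7475, K 5877, C 6223, Al 11577.
Overall IE_4 order: K < C < N < Al.

Al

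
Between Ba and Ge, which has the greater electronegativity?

Ge is in period 4, group 14; Ba is in period 6, group 2.
EN rises left→right (higher Z_eff, smaller atoms) and falls top→bottom (larger, more shielded atoms).
Here both period and group differ, so the two effects have to be weighed against each other.
Ge > Ba: relative to Ba, both the across-period and down-group shifts push Ge's electronegativity up.
For reference (Pauling): Ge 2.01, Ba 0.89.
So Ge has the greater electronegativity (Ge > Ba).

Ge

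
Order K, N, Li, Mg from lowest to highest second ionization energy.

After 1 electron has been removed, what remains? K⁺ is the bare [Ar] core; N⁺ still has 4 valence electrons; Li⁺ is the bare [He] core; Mg⁺ still has 1 valence electron.
Breaking into a closed-shell core is much more expensive than removing a leftover valence electron — K and Li have the largest IE_2 here.
Valence configurations: N⁺ [He]2s²2p², Mg⁺ [Ne]3s¹.
Tabulated IE_2 (kJ/mol): K 3052, N 2856, Li 7298, Mg 1451.
Overall IE_2 order: Mg < N < K < Li.

Mg, N, K, Li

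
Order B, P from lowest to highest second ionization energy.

P, B

The second ionization energy removes an electron from the +1 ion. For each element: B⁺ still has 2 valence electrons; P⁺ still has 4 valence electrons.
All are still removing valence electrons, so compare the +1 ions as you would atoms: IE_2 generally rises across a period (higher Z_eff) and falls down a group (larger shell), subject to the usual subshell exceptions.
Valence configurations: B⁺ [He]2s², P⁺ [Ne]3s²3p².
Approximate IE_2 values (kJ/mol): B 2427, P 1907.
Hence IE_2: P < B.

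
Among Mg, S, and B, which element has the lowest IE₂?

Mg

After 1 electron has been removed, what remains? Mg⁺ still has 1 valence electron; S⁺ still has 5 valence electrons; B⁺ still has 2 valence electrons.
All are still removing valence electrons, so compare the +1 ions as you would atoms: IE_2 generally rises across a period (higher Z_eff) and falls down a group (larger shell), subject to the usual subshell exceptions.
Valence configurations: Mg⁺ [Ne]3s¹, S⁺ [Ne]3s²3p³, B⁺ [He]2s².
Tabulated IE_2 (kJ/mol): Mg 1451, S 2252, B 2427.
Overall IE_2 order: Mg < S < B.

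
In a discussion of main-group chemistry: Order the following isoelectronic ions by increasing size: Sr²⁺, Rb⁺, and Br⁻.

All of these have 36 electrons, so size is governed by nuclear charge alone: the more protons, the stronger the pull on the same electron cloud, and the smaller the ion.
Nuclear charges: Sr²⁺ (Z=38), Rb⁺ (Z=37), Br⁻ (Z=35).
Smallest to largest: Sr²⁺ < Rb⁺ < Br⁻.

Sr²⁺ < Rb⁺ < Br⁻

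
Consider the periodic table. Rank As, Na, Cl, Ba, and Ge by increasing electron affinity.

Ba < Na < As < Ge < Cl

Na is in period 3, group 1; Cl is in period 3, group 17; Ge is in period 4, group 14; As is in period 4, group 15; Ba is in period 6, group 2.
EA tends to increase across a period and decrease down a group, though the pattern is less regular than for IE or radius.
These span different periods and groups, so the two trends combine.
Na > Ba: the two effects oppose for this pair; the down-group effect wins (53 vs 14 kJ/mol).
As > Na: the two effects oppose for this pair; the across-period effect wins (78 vs 53 kJ/mol).
Ge > As: this pair runs against the simple trend — see the exception note.
Cl > Ge: both effects reinforce here, so Cl is clearly the higher of the two.
Note the exception: Ge has a higher electron affinity than As, contrary to the simple trend — adding an electron to As's half-filled 4p³ is unfavourable, so Ge (4p²) has the more exothermic EA.
For reference (kJ/mol): Na 53, Cl 349, Ge 119, As 78, Ba 14.
So from lowest to highest: Ba < Na < As < Ge < Cl.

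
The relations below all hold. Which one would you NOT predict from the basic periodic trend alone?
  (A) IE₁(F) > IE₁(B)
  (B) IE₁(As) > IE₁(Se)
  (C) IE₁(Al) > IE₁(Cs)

The general trend: first ionization energy increases across a period and decreases down a group.
(A) F (period 2, group 17) vs B (period 2, group 13): the stated order agrees with the simple trend.
(B) As (period 4, group 15) vs Se (period 4, group 16): the stated order contradicts the simple trend.
(C) Al (period 3, group 13) vs Cs (period 6, group 1): the stated order agrees with the simple trend.
The exception is (B): Se (4p⁴) ionizes more easily than half-filled As (4p³).

(B)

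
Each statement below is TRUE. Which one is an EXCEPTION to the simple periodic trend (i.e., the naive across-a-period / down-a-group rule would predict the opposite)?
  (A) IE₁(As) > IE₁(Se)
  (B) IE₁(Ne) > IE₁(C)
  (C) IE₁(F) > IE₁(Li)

(A)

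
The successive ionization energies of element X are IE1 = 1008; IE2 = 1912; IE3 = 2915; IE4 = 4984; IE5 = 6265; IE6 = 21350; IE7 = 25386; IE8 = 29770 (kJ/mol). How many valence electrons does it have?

5

Look for the largest jump between consecutive ionization energies: IE6/IE5 ≈ 3.4, far larger than any earlier ratio.
That jump marks the point where a core electron is being removed. So the atom has 5 valence electrons.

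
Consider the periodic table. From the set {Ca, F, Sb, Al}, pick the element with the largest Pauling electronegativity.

F is in period 2, group 17; Al is in period 3, group 13; Ca is in period 4, group 2; Sb is in period 5, group 15.
Atoms toward the upper right of the periodic table pull bonding electrons most strongly.
Neither a single period nor a single group — weigh both effects.
Al > Ca: relative to Ca, both the across-period and down-group shifts push Al's electronegativity up.
Sb > Al: period and group pull opposite ways; the across-period shift dominates (2.05 vs 1.61).
F > Sb: both effects reinforce here, so F is clearly the higher of the two.
For reference (Pauling): F 3.98, Al 1.61, Ca 1.00, Sb 2.05.
The largest Pauling electronegativity among these belongs to F.

F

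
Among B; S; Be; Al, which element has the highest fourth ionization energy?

After 3 electrons have been removed, what remains? B³⁺ is the bare [He] core; S³⁺ still has 3 valence electrons; Be³⁺ is already 1 electron into the core; Al³⁺ is the bare [Ne] core.
Breaking into a closed-shell core is much more expensive than removing a leftover valence electron — Al, Be and B have the largest IE_4 here.
Approximate IE_4 values (kJ/mol): B 25026, S 4556, Be 21007, Al 11577.
Putting it together, IE_4: S < Al < Be < B.

B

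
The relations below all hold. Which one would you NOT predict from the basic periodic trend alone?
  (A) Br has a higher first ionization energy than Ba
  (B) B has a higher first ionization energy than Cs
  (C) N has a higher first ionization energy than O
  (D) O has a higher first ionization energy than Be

(C)

The general trend: first ionization energy increases across a period and decreases down a group.
(A) Br (period 4, group 17) vs Ba (period 6, group 2): the stated order agrees with the simple trend.
(B) B (period 2, group 13) vs Cs (period 6, group 1): the stated order agrees with the simple trend.
(C) N (period 2, group 15) vs O (period 2, group 16): the stated order contradicts the simple trend.
(D) O (period 2, group 16) vs Be (period 2, group 2): the stated order agrees with the simple trend.
The exception is (C): pairing an electron in O's 2p⁴ costs repulsion energy, so O ionizes more easily than half-filled N (2p³).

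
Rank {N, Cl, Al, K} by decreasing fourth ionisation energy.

After 3 electrons have been removed, what remains? N³⁺ still has 2 valence electrons; Cl³⁺ still has 4 valence electrons; Al³⁺ is the bare [Ne] core; K³⁺ is already 2 electrons into the core.
Usually core removal costs more than valence removal, but here the competition is close: a tightly held n=2 valence electron can cost more to remove than an n=3 core electron, so the actual values have to decide it.
Valence configurations: N³⁺ [He]2s², Cl³⁺ [Ne]3s²3p².
Tabulated IE_4 (kJ/mol): N 7475, Cl 5159, Al 11577, K 5877.
So the fourth ionization energies run Cl < K < N < Al.

Al > N > K > Cl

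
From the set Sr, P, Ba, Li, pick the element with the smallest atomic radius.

P

Li is in period 2, group 1; P is in period 3, group 15; Sr is in period 5, group 2; Ba is in period 6, group 2.
Radius decreases left→right (rising Z_eff, same n) and increases top→bottom (higher n).
Neither a single period nor a single group — weigh both effects.
Li > P: period and group pull opposite ways; the across-period shift dominates (133 vs 111 pm).
Sr > Li: period and group pull opposite ways; the down-group shift dominates (185 vs 133 pm).
Ba > Sr: they share group 2; the group trend gives Ba the larger value.
Approximate values (pm): Li 133, P 111, Sr 185, Ba 196.
The smallest atomic radius among these belongs to P.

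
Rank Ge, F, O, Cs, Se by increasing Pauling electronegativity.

Cs, Ge, Se, O, F

O is in period 2, group 16; F is in period 2, group 17; Ge is in period 4, group 14; Se is in period 4, group 16; Cs is in period 6, group 1.
Atoms toward the upper right of the periodic table pull bonding electrons most strongly.
Here both period and group differ, so the two effects have to be weighed against each other.
Ge > Cs: relative to Cs, both the across-period and down-group shifts push Ge's electronegativity up.
Se > Ge: both are in period 4; the period trend gives Se the larger value.
O > Se: they share group 16; the group trend gives O the larger value.
F > O: F lies to the right of O in period 2, so the across-period effect alone puts F higher.
Tabulated electronegativity (Pauling): O 3.44, F 3.98, Ge 2.01, Se 2.55, Cs 0.79.
So from lowest to highest: Cs < Ge < Se < O < F.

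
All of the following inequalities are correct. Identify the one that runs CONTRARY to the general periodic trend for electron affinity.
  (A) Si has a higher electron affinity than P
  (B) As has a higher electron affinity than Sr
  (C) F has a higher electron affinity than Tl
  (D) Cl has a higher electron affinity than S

(A)

The general trend: electron affinity increases across a period and decreases down a group.
(A) Si (period 3, group 14) vs P (period 3, group 15): the stated order contradicts the simple trend.
(B) As (period 4, group 15) vs Sr (period 5, group 2): the stated order agrees with the simple trend.
(C) F (period 2, group 17) vs Tl (period 6, group 13): the stated order agrees with the simple trend.
(D) Cl (period 3, group 17) vs S (period 3, group 16): the stated order agrees with the simple trend.
The exception is (A): adding an electron to P's half-filled 3p³ is unfavourable, so Si (3p²) has the more exothermic EA.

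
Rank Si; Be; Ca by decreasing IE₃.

Be > Ca > Si

After 2 electrons have been removed, what remains? Si²⁺ still has 2 valence electrons; Be²⁺ is the bare [He] core; Ca²⁺ is the bare [Ar] core.
Breaking into a closed-shell core is much more expensive than removing a leftover valence electron — Ca and Be have the largest IE_3 here.
The numbers (kJ/mol): Si 3232, Be 14849, Ca 4912.
So the third ionization energies run Si < Ca < Be.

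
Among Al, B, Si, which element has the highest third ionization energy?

B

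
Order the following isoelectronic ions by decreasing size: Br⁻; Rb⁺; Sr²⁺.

Br⁻ > Rb⁺ > Sr²⁺

All of these have 36 electrons, so size is governed by nuclear charge alone: the more protons, the stronger the pull on the same electron cloud, and the smaller the ion.
Nuclear charges: Sr²⁺ (Z=38), Rb⁺ (Z=37), Br⁻ (Z=35).
Largest to smallest: Br⁻ > Rb⁺ > Sr²⁺.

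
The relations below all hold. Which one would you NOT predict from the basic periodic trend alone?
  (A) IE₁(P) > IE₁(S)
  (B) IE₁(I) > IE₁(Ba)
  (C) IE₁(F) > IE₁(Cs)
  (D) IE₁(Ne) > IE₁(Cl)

(A)

The general trend: IE₁ increases across a period and decreases down a group.
(A) P (period 3, group 15) vs S (period 3, group 16): the stated order contradicts the simple trend.
(B) I (period 5, group 17) vs Ba (period 6, group 2): the stated order agrees with the simple trend.
(C) F (period 2, group 17) vs Cs (period 6, group 1): the stated order agrees with the simple trend.
(D) Ne (period 2, group 18) vs Cl (period 3, group 17): the stated order agrees with the simple trend.
The exception is (A): S (3p⁴) ionizes more easily than half-filled P (3p³) because the paired 3p electron in S is pushed out by e⁻–e⁻ repulsion.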